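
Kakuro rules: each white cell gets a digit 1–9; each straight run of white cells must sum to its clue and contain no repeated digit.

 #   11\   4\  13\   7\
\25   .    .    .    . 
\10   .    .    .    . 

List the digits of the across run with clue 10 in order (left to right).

10 in 4 cells must be {1,2,3,4}; 4 in 2 cells must be {1,3}.
Only 4 fits R2C3 under both its across sum 10 and down sum 13.
R1C3 = 13 − 4 = 9 completes the 13 down.
Nothing is forced directly, so branch on R1C2, whose candidates are 1 or 3. If R1C2 = 1: then R1C4 would have to be in {7,8} for the 25 across but in {1,2,3,4,5,6} for the 7 down — contradiction. So R1C2 = 3.
R2C2 = 4 − 3 = 1 completes the 4 down.
No cell is forced outright now. R2C1 can only be 2 or 3 (the digits allowed by both its 10 across and its 11 down). If R2C1 = 2: then R1C1 would have to be in {5,6,7,8} for the 25 across but in {9} for the 11 down — contradiction. So R2C1 = 3.
R1C1 = 11 − 3 = 8 completes the 11 down.
R1C4 = 25 − 20 = 5 completes the 25 across.
R2C4 = 10 − 8 = 2 completes the 10 across.

3 1 4 2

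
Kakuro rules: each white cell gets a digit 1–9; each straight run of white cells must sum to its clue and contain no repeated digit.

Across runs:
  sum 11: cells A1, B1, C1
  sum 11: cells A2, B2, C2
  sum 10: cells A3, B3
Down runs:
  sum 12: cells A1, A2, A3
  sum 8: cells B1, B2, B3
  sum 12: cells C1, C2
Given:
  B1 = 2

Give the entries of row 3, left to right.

B3 = 1: the only remaining digit allowed by both the 10 across and the 8 down.
B2 = 8 − 3 = 5 completes the 8 down.
C2 = 4: the only remaining digit allowed by both the 11 across and the 12 down.
A3 = 10 − 1 = 9 completes the 10 across.
Given what's placed, A1 must be 1 to fit the 11 across and 12 down.
C1 = 11 − 3 = 8 completes the 11 across.
A2 = 11 − 9 = 2 completes the 11 across.

9, 1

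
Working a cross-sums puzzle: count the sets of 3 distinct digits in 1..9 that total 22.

2

3 distinct digits from 1–9 sum between 6 and 24.
Enumerating: {5,8,9}, {6,7,9}.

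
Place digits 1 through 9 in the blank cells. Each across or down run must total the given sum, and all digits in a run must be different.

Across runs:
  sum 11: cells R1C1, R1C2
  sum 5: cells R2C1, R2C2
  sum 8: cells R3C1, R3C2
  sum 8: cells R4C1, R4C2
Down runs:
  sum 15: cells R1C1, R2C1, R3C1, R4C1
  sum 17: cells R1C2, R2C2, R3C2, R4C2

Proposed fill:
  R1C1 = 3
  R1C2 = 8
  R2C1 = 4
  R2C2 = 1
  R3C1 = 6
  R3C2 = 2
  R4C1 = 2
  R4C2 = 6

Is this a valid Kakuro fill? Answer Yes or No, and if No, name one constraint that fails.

Yes

Across: 3+8=11; 4+1=5; 6+2=8; 2+6=8. Down: 3+4+6+2=15; 8+1+2+6=17. No digit repeats within any run.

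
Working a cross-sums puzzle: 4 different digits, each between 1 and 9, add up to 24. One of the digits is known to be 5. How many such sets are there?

4 distinct digits from 1–9 sum between 10 and 30.
Keeping only sets containing 5.
Enumerating: {2,5,8,9}, {3,5,7,9}, {4,5,6,9}, {4,5,7,8}.

4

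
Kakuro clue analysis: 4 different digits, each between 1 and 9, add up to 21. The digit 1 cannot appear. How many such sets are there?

4 distinct digits from 1–9 sum between 10 and 30.
Dropping sets that contain 1.

7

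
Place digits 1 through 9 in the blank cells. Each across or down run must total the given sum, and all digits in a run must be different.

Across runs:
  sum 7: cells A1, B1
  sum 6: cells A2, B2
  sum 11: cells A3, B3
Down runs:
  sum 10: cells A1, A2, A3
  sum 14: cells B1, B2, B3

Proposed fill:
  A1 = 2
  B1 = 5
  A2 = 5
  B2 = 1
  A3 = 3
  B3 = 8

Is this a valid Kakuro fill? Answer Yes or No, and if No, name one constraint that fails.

Yes

Across: 2+5=7; 5+1=6; 3+8=11. Down: 2+5+3=10; 5+1+8=14. No digit repeats within any run.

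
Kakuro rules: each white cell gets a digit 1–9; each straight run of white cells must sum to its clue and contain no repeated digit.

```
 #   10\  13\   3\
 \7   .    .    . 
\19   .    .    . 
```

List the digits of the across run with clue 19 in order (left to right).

7 in 3 cells must be {1,2,4}; 3 in 2 cells must be {1,2}.
The 7 across and the 13 down share only 4, so R1C2 = 4.
R2C2 = 13 − 4 = 9 completes the 13 down.
Given what's placed, R2C3 must be 2 to fit the 19 across and 3 down.
R1C3 = 3 − 2 = 1 completes the 3 down.
R2C1 = 19 − 11 = 8 completes the 19 across.
R1C1 = 7 − 5 = 2 completes the 7 across.

8 9 2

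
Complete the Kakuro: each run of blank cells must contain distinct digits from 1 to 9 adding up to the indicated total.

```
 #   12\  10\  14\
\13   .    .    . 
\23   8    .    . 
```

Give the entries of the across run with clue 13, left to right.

4 1 8

23 in 3 cells must be {6,8,9}.
R1C1 = 12 − 8 = 4 completes the 12 down.
Nothing is forced directly, so branch on R2C2, whose candidates are 6 or 9. If R2C2 = 6: then R1C2 would have to be in {1,2,3,6,7,8} for the 13 across but in {4} for the 10 down — contradiction. So R2C2 = 9.
R1C2 = 10 − 9 = 1 completes the 10 down.
R1C3 = 13 − 5 = 8 completes the 13 across.
R2C3 = 23 − 17 = 6 completes the 23 across.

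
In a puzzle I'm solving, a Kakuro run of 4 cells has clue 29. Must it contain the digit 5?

Yes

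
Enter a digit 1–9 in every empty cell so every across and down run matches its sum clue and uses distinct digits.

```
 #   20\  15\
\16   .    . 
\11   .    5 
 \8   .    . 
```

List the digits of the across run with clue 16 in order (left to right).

16 in 2 cells must be {7,9}.
R2C1 = 11 − 5 = 6 completes the 11 across.
Given what's placed, R3C1 must be 5 to fit the 8 across and 20 down.
R3C2 = 8 − 5 = 3 completes the 8 across.
R1C1 = 20 − 11 = 9 completes the 20 down.
R1C2 = 16 − 9 = 7 completes the 16 across.

9 7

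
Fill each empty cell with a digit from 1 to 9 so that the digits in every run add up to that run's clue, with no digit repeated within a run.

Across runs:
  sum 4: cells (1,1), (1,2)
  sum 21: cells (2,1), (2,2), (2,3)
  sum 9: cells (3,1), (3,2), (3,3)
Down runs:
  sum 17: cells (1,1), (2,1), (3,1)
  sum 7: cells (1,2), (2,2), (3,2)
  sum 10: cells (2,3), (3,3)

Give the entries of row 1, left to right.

4 in 2 cells must be {1,3}; 7 in 3 cells must be {1,2,4}.
Only 1 fits (1,2) under both its across sum 4 and down sum 7.
Given what's placed, (2,2) must be 4 to fit the 21 across and 7 down.
(3,2) = 7 − 5 = 2 completes the 7 down.
(1,1) = 4 − 1 = 3 completes the 4 across.

3 1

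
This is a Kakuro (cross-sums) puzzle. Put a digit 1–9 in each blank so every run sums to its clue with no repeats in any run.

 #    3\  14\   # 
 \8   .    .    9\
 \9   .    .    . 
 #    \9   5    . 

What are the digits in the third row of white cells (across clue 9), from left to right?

3 in 2 cells must be {1,2}.
R3C3 = 9 − 5 = 4 completes the 9 across.
R2C3 = 9 − 4 = 5 completes the 9 down.
R2C1 = 1: the only remaining digit allowed by both the 9 across and the 3 down.
R2C2 = 9 − 6 = 3 completes the 9 across.
R1C1 = 3 − 1 = 2 completes the 3 down.
R1C2 = 8 − 2 = 6 completes the 8 across.

5 4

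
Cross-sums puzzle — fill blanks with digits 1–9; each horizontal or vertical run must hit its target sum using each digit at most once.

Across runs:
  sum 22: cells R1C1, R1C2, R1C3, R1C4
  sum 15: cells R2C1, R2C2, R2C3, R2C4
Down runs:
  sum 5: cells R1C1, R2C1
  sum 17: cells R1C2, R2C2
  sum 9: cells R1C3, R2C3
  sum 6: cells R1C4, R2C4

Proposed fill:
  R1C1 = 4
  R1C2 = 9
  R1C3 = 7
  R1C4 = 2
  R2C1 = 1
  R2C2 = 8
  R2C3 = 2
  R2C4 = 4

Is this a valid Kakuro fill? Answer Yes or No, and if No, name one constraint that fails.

Yes

Across: 4+9+7+2=22; 1+8+2+4=15. Down: 4+1=5; 9+8=17; 7+2=9; 2+4=6. No digit repeats within any run.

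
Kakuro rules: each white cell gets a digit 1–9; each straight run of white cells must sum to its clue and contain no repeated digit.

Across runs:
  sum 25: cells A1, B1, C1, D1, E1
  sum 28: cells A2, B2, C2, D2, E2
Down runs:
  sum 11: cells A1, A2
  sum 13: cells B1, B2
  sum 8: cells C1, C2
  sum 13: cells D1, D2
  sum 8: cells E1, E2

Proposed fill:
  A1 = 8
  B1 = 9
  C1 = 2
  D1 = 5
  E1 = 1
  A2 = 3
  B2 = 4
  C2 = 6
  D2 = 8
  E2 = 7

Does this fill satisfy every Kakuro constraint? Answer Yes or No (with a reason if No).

Yes

Across: 8+9+2+5+1=25; 3+4+6+8+7=28. Down: 8+3=11; 9+4=13; 2+6=8; 5+8=13; 1+7=8. No digit repeats within any run.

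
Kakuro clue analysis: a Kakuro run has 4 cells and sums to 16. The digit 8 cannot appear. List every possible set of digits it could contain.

{1,2,4,9}; {1,2,6,7}; {1,3,5,7}; {1,4,5,6}; {2,3,4,7}; {2,3,5,6}

4 distinct digits from 1–9 sum between 10 and 30.
Dropping sets that contain 8.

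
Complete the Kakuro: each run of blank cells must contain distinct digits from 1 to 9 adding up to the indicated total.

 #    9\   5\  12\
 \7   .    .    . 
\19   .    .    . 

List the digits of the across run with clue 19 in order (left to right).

7, 4, 8

7 in 3 cells must be {1,2,4}.
The 7 across and the 12 down share only 4, so R1C3 = 4.
R2C3 = 12 − 4 = 8 completes the 12 down.
Nothing is forced directly, so branch on R2C2, whose candidates are 2 or 4. If R2C2 = 2: then R1C2 would have to be in {1,2} for the 7 across but in {3} for the 5 down — contradiction. So R2C2 = 4.
R1C2 = 5 − 4 = 1 completes the 5 down.
R2C1 = 19 − 12 = 7 completes the 19 across.
R1C1 = 7 − 5 = 2 completes the 7 across.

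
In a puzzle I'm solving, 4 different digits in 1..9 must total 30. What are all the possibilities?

4 distinct digits from 1–9 sum between 10 and 30.
Only one set works: {6,7,8,9}.

{6,7,8,9}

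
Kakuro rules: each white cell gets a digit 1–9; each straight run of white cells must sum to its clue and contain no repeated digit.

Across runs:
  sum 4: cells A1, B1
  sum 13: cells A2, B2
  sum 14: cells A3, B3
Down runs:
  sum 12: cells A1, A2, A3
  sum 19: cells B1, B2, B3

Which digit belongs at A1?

4 in 2 cells must be {1,3}.
The 4 across and the 19 down share only 3, so B1 = 3.
Given what's placed, B3 must be 9 to fit the 14 across and 19 down.
A1 = 4 − 3 = 1 completes the 4 across.
B2 = 19 − 12 = 7 completes the 19 down.
A3 = 14 − 9 = 5 completes the 14 across.
A2 = 13 − 7 = 6 completes the 13 across.

1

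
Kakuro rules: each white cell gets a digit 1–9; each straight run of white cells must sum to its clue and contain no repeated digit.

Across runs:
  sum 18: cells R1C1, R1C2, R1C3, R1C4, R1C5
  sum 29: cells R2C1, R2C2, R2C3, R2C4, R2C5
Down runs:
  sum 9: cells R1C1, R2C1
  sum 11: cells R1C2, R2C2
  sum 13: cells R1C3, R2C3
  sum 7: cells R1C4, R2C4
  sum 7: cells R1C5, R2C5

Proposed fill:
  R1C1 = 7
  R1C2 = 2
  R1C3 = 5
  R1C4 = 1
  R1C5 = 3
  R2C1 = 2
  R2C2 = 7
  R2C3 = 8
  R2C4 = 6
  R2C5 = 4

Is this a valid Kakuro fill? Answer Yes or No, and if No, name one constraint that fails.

No — the down run R1C2–R2C2 sums to 9, not 11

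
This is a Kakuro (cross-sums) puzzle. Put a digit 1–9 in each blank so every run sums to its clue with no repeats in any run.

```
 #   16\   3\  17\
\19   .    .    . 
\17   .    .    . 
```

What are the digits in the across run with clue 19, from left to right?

16 in 2 cells must be {7,9}; 3 in 2 cells must be {1,2}; 17 in 2 cells must be {8,9}.
The 19 across and the 3 down share only 2, so R1C2 = 2.
R2C2 = 3 − 2 = 1 completes the 3 down.
Given what's placed, R2C3 must be 9 to fit the 17 across and 17 down.
R1C1 = 9: the only remaining digit allowed by both the 19 across and the 16 down.
R1C3 = 19 − 11 = 8 completes the 19 across.
R2C1 = 17 − 10 = 7 completes the 17 across.

9, 2, 8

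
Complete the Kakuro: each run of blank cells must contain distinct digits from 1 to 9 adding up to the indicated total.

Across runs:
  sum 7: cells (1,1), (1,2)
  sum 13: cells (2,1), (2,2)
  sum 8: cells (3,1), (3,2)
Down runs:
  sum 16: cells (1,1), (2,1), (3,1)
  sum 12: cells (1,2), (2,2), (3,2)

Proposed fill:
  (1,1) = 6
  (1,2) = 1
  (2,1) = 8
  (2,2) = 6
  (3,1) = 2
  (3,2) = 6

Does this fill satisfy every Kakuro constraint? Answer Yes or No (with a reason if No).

No — the down run (1,2)–(3,2) sums to 13, not 12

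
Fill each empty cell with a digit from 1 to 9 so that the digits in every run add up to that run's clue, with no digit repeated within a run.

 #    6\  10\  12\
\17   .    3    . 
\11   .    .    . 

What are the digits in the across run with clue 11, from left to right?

1 7 3

R1C1 = 5: the only remaining digit allowed by both the 17 across and the 6 down.
R1C3 = 17 − 8 = 9 completes the 17 across.
R2C1 = 6 − 5 = 1 completes the 6 down.
R2C2 = 10 − 3 = 7 completes the 10 down.
R2C3 = 11 − 8 = 3 completes the 11 across.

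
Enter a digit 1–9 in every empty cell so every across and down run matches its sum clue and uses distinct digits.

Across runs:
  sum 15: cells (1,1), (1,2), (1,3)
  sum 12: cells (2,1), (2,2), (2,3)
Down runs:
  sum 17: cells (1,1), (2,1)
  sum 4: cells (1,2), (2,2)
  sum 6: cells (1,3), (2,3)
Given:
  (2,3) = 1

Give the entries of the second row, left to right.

17 in 2 cells must be {8,9}; 4 in 2 cells must be {1,3}.
(1,3) = 6 − 1 = 5 completes the 6 down.
Given what's placed, (2,2) must be 3 to fit the 12 across and 4 down.
(1,2) = 4 − 3 = 1 completes the 4 down.
(2,1) = 12 − 4 = 8 completes the 12 across.
(1,1) = 15 − 6 = 9 completes the 15 across.

8, 3, 1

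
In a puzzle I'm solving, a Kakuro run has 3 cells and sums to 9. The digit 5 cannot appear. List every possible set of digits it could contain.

{1,2,6}; {2,3,4}

3 distinct digits from 1–9 sum between 6 and 24.
Dropping sets that contain 5.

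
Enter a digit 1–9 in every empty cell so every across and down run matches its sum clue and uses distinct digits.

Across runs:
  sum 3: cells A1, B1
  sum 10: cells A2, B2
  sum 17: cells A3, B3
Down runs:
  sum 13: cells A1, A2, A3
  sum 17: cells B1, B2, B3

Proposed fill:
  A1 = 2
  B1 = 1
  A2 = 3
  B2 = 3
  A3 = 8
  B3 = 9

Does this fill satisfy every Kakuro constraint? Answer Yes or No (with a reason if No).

No — the across run A2–B2 sums to 6, not 10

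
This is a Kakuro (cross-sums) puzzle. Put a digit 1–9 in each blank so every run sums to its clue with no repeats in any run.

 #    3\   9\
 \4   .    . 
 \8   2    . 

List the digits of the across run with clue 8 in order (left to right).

4 in 2 cells must be {1,3}; 3 in 2 cells must be {1,2}.
R1C1 = 3 − 2 = 1 completes the 3 down.
R1C2 = 4 − 1 = 3 completes the 4 across.
R2C2 = 8 − 2 = 6 completes the 8 across.

2 6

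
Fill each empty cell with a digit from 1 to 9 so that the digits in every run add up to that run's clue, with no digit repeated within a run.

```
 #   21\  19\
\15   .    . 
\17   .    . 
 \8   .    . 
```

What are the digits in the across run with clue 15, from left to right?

17 in 2 cells must be {8,9}.
Nothing is forced directly, so branch on R3C1, whose candidates are 5 or 6 or 7. If R3C1 = 5: that forces R2C1 = 9, R2C2 = 8, after which R3C2 would have to be in {3} for the 8 across but in {2,4,5,6,7,9} for the 19 down — contradiction. If R3C1 = 7: then R3C2 would have to be in {1} for the 8 across but in {2,3,4,5,6,7,8,9} for the 19 down — contradiction. So R3C1 = 6.
Given what's placed, R2C1 must be 8 to fit the 17 across and 21 down.
R2C2 = 17 − 8 = 9 completes the 17 across.
R3C2 = 8 − 6 = 2 completes the 8 across.
R1C1 = 21 − 14 = 7 completes the 21 down.
R1C2 = 15 − 7 = 8 completes the 15 across.

7 8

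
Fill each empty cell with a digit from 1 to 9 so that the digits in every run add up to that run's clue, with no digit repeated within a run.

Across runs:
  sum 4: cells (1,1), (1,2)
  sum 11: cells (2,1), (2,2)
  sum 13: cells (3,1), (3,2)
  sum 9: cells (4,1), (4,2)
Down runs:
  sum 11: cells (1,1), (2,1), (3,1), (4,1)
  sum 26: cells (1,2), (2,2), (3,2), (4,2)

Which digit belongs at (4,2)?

4 in 2 cells must be {1,3}; 11 in 4 cells must be {1,2,3,5}.
Only 3 fits (1,2) under both its across sum 4 and down sum 26.
The 13 across and the 11 down share only 5, so (3,1) = 5.
(3,2) = 13 − 5 = 8 completes the 13 across.
(4,2) = 6: the only remaining digit allowed by both the 9 across and the 26 down.

6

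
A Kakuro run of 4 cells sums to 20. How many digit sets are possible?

4 distinct digits from 1–9 sum between 10 and 30.

12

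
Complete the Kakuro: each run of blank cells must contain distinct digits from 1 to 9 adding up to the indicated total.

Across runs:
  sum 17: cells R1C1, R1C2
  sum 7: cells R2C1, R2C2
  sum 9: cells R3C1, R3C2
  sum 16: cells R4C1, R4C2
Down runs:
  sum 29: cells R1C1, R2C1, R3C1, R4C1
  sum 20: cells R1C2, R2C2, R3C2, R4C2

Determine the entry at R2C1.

5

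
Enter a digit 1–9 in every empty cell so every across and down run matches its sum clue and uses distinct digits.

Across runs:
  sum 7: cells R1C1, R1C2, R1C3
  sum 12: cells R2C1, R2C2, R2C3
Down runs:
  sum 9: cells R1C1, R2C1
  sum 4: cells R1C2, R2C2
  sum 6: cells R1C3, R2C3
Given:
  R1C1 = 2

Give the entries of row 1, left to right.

7 in 3 cells must be {1,2,4}; 4 in 2 cells must be {1,3}.
Given what's placed, R1C2 must be 1 to fit the 7 across and 4 down.
R1C3 = 7 − 3 = 4 completes the 7 across.
R2C1 = 9 − 2 = 7 completes the 9 down.
R2C2 = 4 − 1 = 3 completes the 4 down.
R2C3 = 12 − 10 = 2 completes the 12 across.

2 1 4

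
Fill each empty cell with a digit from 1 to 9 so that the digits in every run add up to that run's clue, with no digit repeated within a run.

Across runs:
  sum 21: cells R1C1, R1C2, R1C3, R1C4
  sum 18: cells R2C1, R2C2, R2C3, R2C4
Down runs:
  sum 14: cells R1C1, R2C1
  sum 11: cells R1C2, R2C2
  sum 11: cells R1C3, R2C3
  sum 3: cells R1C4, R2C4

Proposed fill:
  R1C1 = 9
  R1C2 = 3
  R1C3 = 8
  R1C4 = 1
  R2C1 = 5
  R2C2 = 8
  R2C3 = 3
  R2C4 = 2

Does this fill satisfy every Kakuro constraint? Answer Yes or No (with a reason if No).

Yes

Across: 9+3+8+1=21; 5+8+3+2=18. Down: 9+5=14; 3+8=11; 8+3=11; 1+2=3. No digit repeats within any run.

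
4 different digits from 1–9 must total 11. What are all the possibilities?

{1,2,3,5}

4 distinct digits from 1–9 sum between 10 and 30.
Only one set works: {1,2,3,5}.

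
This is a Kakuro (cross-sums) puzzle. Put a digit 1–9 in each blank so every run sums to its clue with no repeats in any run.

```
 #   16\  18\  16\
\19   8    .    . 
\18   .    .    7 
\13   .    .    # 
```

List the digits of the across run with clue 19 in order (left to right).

16 in 2 cells must be {7,9}.
R1C3 = 16 − 7 = 9 completes the 16 down.
R1C2 = 19 − 17 = 2 completes the 19 across.
Given what's placed, R2C2 must be 9 to fit the 18 across and 18 down.
R3C2 = 18 − 11 = 7 completes the 18 down.
R2C1 = 18 − 16 = 2 completes the 18 across.
R3C1 = 13 − 7 = 6 completes the 13 across.

8, 2, 9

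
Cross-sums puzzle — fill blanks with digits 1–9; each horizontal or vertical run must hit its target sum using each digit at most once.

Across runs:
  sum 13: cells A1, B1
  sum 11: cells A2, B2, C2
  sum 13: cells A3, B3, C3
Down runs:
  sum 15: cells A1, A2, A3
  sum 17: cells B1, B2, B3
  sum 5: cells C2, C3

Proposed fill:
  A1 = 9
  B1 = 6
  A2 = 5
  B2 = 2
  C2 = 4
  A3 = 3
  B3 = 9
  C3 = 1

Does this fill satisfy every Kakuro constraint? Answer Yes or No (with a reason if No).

No — the down run A1–A3 sums to 17, not 15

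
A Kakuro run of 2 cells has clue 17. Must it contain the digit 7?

No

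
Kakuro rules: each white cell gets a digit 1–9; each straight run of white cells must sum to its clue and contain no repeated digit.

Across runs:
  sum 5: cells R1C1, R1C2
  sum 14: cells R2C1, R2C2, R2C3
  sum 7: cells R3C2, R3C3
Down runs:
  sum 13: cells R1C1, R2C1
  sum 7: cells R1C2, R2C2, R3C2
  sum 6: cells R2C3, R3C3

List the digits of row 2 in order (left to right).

9 4 1

7 in 3 cells must be {1,2,4}.
The 5 across and the 13 down share only 4, so R1C1 = 4.
R1C2 = 5 − 4 = 1 completes the 5 across.
R2C1 = 13 − 4 = 9 completes the 13 down.
No cell is forced outright now. R2C2 can only be 2 or 4 (the digits allowed by both its 14 across and its 7 down). If R2C2 = 2: then R2C3 would have to be in {3} for the 14 across but in {1,2,4,5} for the 6 down — contradiction. So R2C2 = 4.
R2C3 = 14 − 13 = 1 completes the 14 across.
R3C2 = 7 − 5 = 2 completes the 7 down.
R3C3 = 7 − 2 = 5 completes the 7 across.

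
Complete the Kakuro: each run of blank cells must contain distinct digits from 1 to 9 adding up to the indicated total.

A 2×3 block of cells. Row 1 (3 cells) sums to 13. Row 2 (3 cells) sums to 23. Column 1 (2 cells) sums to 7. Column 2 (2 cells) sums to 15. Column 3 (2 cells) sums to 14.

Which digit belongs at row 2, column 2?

8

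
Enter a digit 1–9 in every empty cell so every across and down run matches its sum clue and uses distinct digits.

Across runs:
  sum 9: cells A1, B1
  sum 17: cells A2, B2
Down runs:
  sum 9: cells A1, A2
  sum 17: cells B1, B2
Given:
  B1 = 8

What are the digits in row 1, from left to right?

17 in 2 cells must be {8,9}.
A1 = 9 − 8 = 1 completes the 9 across.
A2 = 9 − 1 = 8 completes the 9 down.
B2 = 17 − 8 = 9 completes the 17 across.

1 8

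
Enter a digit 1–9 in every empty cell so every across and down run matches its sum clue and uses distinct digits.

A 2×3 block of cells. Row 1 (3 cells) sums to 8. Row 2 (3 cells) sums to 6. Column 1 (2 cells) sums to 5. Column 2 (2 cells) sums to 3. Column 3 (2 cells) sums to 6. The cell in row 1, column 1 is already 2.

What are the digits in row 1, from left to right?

2 1 5

6 in 3 cells must be {1,2,3}; 3 in 2 cells must be {1,2}.
Given what's placed, (1,2) must be 1 to fit the 8 across and 3 down.
(1,3) = 8 − 3 = 5 completes the 8 across.
(2,1) = 5 − 2 = 3 completes the 5 down.
(2,2) = 3 − 1 = 2 completes the 3 down.
(2,3) = 6 − 5 = 1 completes the 6 across.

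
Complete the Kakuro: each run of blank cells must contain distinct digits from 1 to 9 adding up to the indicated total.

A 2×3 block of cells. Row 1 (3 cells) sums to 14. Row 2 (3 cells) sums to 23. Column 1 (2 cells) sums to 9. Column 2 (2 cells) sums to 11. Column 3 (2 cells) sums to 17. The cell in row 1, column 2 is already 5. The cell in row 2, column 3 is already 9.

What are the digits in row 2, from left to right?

8 6 9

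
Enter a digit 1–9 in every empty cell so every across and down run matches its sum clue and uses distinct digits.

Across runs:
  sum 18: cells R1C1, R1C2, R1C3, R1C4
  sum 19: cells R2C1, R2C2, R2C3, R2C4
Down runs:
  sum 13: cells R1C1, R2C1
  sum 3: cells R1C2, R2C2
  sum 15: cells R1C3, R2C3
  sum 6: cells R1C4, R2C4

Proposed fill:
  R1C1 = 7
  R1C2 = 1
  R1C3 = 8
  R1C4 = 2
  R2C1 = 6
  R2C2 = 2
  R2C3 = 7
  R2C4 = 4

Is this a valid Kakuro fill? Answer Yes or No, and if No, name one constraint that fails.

Yes

Across: 7+1+8+2=18; 6+2+7+4=19. Down: 7+6=13; 1+2=3; 8+7=15; 2+4=6. No digit repeats within any run.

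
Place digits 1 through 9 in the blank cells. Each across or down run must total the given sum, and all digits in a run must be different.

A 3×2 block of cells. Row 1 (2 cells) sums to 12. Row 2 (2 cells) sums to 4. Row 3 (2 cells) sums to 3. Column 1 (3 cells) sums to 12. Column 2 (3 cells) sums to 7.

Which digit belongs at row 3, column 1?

1

4 in 2 cells must be {1,3}; 3 in 2 cells must be {1,2}; 7 in 3 cells must be {1,2,4}.
The 12 across and the 7 down share only 4, so (1,2) = 4.
Given what's placed, (2,2) must be 1 to fit the 4 across and 7 down.
(3,2) = 7 − 5 = 2 completes the 7 down.
(1,1) = 12 − 4 = 8 completes the 12 across.
(2,1) = 4 − 1 = 3 completes the 4 across.
(3,1) = 3 − 2 = 1 completes the 3 across.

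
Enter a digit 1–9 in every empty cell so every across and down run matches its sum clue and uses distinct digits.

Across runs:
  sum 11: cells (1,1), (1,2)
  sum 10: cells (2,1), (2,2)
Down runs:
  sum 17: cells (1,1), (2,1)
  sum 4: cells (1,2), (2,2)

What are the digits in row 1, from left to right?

17 in 2 cells must be {8,9}; 4 in 2 cells must be {1,3}.
The 11 across and the 4 down share only 3, so (1,2) = 3.
(2,2) = 4 − 3 = 1 completes the 4 down.
(1,1) = 11 − 3 = 8 completes the 11 across.
(2,1) = 10 − 1 = 9 completes the 10 across.

8 3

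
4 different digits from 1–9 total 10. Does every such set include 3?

Yes

The only way to make 10 from 4 distinct digits is {1,2,3,4}, which contains 3.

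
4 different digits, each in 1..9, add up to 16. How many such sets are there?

8

4 distinct digits from 1–9 sum between 10 and 30.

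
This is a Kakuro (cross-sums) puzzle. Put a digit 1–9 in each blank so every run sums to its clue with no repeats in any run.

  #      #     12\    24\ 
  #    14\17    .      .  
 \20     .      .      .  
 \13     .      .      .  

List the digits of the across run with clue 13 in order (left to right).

5, 1, 7

17 in 2 cells must be {8,9}; 24 in 3 cells must be {7,8,9}.
Nothing is forced directly, so branch on R1C2, whose candidates are 8 or 9. If R1C2 = 9: that forces R1C3 = 8, after which R2C2 would have to be in {3,4,5,6,7,8,9} for the 20 across but in {1,2} for the 12 down — contradiction. So R1C2 = 8.
R1C3 = 17 − 8 = 9 completes the 17 across.
Given what's placed, R2C2 must be 3 to fit the 20 across and 12 down.
R2C3 = 8: the only remaining digit allowed by both the 20 across and the 24 down.
R3C2 = 12 − 11 = 1 completes the 12 down.
R3C3 = 24 − 17 = 7 completes the 24 down.
R2C1 = 20 − 11 = 9 completes the 20 across.
R3C1 = 13 − 8 = 5 completes the 13 across.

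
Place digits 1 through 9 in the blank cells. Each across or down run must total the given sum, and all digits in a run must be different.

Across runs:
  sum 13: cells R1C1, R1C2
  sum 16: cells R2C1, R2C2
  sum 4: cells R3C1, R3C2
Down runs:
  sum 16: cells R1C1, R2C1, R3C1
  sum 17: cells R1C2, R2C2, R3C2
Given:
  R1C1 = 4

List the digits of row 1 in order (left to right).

4 9

16 in 2 cells must be {7,9}; 4 in 2 cells must be {1,3}.
R1C2 = 13 − 4 = 9 completes the 13 across.
R2C2 = 7: the only remaining digit allowed by both the 16 across and the 17 down.
Given what's placed, R3C1 must be 3 to fit the 4 across and 16 down.
R3C2 = 4 − 3 = 1 completes the 4 across.
R2C1 = 16 − 7 = 9 completes the 16 across.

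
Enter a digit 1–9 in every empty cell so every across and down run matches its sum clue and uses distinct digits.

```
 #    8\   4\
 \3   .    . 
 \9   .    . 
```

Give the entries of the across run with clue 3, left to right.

2 1

3 in 2 cells must be {1,2}; 4 in 2 cells must be {1,3}.
The 3 across and the 4 down share only 1, so R1C2 = 1.
R2C2 = 4 − 1 = 3 completes the 4 down.
R1C1 = 3 − 1 = 2 completes the 3 across.
R2C1 = 9 − 3 = 6 completes the 9 across.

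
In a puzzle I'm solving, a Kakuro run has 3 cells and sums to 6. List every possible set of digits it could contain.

{1,2,3}

3 distinct digits from 1–9 sum between 6 and 24.
Only one set works: {1,2,3}.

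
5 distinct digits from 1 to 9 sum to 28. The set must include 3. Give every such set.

{1,3,7,8,9}; {2,3,6,8,9}; {3,4,5,7,9}; {3,4,6,7,8}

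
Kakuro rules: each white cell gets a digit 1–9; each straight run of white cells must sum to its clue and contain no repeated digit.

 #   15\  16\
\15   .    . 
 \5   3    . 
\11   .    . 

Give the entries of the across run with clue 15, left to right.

7, 8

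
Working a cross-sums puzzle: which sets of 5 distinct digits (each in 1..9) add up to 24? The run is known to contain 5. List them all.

5 distinct digits from 1–9 sum between 15 and 35.
Keeping only sets containing 5.

{1,2,5,7,9}; {1,3,5,6,9}; {1,3,5,7,8}; {1,4,5,6,8}; {2,3,5,6,8}; {2,4,5,6,7}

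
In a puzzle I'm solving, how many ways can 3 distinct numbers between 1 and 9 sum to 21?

3

3 distinct digits from 1–9 sum between 6 and 24.
Enumerating: {4,8,9}, {5,7,9}, {6,7,8}.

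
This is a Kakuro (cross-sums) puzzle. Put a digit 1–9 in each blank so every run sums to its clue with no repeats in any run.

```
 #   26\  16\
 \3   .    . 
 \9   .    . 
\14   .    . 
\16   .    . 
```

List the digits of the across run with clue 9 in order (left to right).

7, 2

3 in 2 cells must be {1,2}; 16 in 2 cells must be {7,9}.
Only 2 fits R1C1 under both its across sum 3 and down sum 26.
R1C2 = 3 − 2 = 1 completes the 3 across.
Nothing is forced directly, so branch on R2C1, whose candidates are 7 or 8. If R2C1 = 8: then R2C2 would have to be in {1} for the 9 across but in {2,3,4,5,6,7,8,9} for the 16 down — contradiction. So R2C1 = 7.
R2C2 = 9 − 7 = 2 completes the 9 across.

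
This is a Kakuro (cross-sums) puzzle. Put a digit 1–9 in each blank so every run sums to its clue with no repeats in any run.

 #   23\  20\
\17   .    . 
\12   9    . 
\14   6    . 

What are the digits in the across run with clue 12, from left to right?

17 in 2 cells must be {8,9}; 23 in 3 cells must be {6,8,9}.
R1C1 = 23 − 15 = 8 completes the 23 down.
R1C2 = 17 − 8 = 9 completes the 17 across.
R2C2 = 12 − 9 = 3 completes the 12 across.
R3C2 = 14 − 6 = 8 completes the 14 across.

9 3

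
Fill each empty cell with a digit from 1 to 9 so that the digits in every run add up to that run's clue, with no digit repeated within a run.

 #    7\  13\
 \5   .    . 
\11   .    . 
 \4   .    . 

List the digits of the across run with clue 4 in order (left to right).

1 3

4 in 2 cells must be {1,3}; 7 in 3 cells must be {1,2,4}.
The 4 across and the 7 down share only 1, so R3C1 = 1.
R3C2 = 4 − 1 = 3 completes the 4 across.
Nothing is forced directly, so branch on R1C1, whose candidates are 2 or 4. If R1C1 = 2: then R1C2 would have to be in {3} for the 5 across but in {1,2,4,6,8,9} for the 13 down — contradiction. So R1C1 = 4.
R1C2 = 5 − 4 = 1 completes the 5 across.
R2C1 = 7 − 5 = 2 completes the 7 down.
R2C2 = 11 − 2 = 9 completes the 11 across.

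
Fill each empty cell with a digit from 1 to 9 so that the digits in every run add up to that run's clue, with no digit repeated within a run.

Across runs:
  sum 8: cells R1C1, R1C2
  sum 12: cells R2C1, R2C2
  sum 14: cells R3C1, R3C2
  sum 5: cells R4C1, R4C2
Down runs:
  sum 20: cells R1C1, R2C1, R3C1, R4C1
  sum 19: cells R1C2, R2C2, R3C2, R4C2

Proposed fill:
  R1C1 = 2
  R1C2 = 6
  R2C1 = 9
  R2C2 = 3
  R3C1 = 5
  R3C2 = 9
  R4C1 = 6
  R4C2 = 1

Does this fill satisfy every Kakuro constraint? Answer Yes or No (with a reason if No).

No — the across run R4C1–R4C2 sums to 7, not 5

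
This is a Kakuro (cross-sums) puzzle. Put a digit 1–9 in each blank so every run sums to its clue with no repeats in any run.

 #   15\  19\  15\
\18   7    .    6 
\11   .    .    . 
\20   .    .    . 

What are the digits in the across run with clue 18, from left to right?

R1C2 = 18 − 13 = 5 completes the 18 across.
Nothing is forced directly, so branch on R3C2, whose candidates are 6 or 8. If R3C2 = 6: that forces R2C2 = 8, R3C1 = 5, after which R3C3 would have to be in {9} for the 20 across but in {1,2,4,5,7,8} for the 15 down — contradiction. So R3C2 = 8.
R2C2 = 19 − 13 = 6 completes the 19 down.
No cell is forced outright now. R2C1 can only be 2 or 3 (the digits allowed by both its 11 across and its 15 down). If R2C1 = 2: then R2C3 would have to be in {3} for the 11 across but in {1,2,4,5,7,8} for the 15 down — contradiction. So R2C1 = 3.
R2C3 = 11 − 9 = 2 completes the 11 across.
R3C1 = 15 − 10 = 5 completes the 15 down.
R3C3 = 20 − 13 = 7 completes the 20 across.

7 5 6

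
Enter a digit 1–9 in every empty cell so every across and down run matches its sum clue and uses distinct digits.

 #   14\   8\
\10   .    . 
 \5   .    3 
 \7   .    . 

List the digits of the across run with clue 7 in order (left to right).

R2C1 = 5 − 3 = 2 completes the 5 across.
Nothing is forced directly, so branch on R1C2, whose candidates are 1 or 4. If R1C2 = 4: then R1C1 would have to be in {6} for the 10 across but in {3,4,5,7,8,9} for the 14 down — contradiction. So R1C2 = 1.
R1C1 = 10 − 1 = 9 completes the 10 across.
R3C1 = 14 − 11 = 3 completes the 14 down.
R3C2 = 7 − 3 = 4 completes the 7 across.

3 4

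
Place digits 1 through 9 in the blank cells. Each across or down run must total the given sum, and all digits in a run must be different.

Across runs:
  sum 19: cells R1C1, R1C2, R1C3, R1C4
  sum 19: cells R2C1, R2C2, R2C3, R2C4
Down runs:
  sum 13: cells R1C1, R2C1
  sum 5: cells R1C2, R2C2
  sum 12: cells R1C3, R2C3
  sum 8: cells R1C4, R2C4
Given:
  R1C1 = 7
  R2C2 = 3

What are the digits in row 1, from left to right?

R1C2 = 5 − 3 = 2 completes the 5 down.
R2C1 = 13 − 7 = 6 completes the 13 down.
Nothing is forced directly, so branch on R2C3, whose candidates are 8 or 9. If R2C3 = 9: then R1C3 would have to be in {1,4,6,9} for the 19 across but in {3} for the 12 down — contradiction. So R2C3 = 8.
R1C3 = 12 − 8 = 4 completes the 12 down.
R1C4 = 19 − 13 = 6 completes the 19 across.
R2C4 = 19 − 17 = 2 completes the 19 across.

7 2 4 6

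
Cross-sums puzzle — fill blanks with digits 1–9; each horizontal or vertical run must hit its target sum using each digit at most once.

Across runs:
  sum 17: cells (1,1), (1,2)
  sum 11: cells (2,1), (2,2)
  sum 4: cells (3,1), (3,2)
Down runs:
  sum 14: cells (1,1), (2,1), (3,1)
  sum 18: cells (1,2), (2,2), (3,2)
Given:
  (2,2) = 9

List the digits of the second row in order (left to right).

2 9

17 in 2 cells must be {8,9}; 4 in 2 cells must be {1,3}.
(1,2) = 8: the only remaining digit allowed by both the 17 across and the 18 down.
(2,1) = 11 − 9 = 2 completes the 11 across.
Given what's placed, (3,1) must be 3 to fit the 4 across and 14 down.
(3,2) = 4 − 3 = 1 completes the 4 across.
(1,1) = 17 − 8 = 9 completes the 17 across.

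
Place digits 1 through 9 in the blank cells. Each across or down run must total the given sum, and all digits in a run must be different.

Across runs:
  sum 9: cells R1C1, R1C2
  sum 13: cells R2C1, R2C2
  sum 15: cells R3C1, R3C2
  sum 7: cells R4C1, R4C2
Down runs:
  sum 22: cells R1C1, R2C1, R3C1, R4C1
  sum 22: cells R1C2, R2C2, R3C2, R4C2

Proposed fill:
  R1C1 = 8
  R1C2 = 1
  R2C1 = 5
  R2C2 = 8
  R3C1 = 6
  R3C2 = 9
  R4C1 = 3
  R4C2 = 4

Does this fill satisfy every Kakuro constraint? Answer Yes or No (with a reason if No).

Across: 8+1=9; 5+8=13; 6+9=15; 3+4=7. Down: 8+5+6+3=22; 1+8+9+4=22. No digit repeats within any run.

Yes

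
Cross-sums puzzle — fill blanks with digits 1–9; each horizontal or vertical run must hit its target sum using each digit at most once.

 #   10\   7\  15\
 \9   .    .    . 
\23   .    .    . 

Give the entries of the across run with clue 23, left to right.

23 in 3 cells must be {6,8,9}.
The 9 across and the 15 down share only 6, so R1C3 = 6.
The 23 across and the 7 down share only 6, so R2C2 = 6.
R2C3 = 15 − 6 = 9 completes the 15 down.
R1C2 = 7 − 6 = 1 completes the 7 down.
R2C1 = 23 − 15 = 8 completes the 23 across.
R1C1 = 9 − 7 = 2 completes the 9 across.

8 6 9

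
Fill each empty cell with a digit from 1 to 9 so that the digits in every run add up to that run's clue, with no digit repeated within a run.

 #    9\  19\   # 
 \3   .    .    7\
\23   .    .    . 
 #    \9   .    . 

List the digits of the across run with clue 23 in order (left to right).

8 9 6

3 in 2 cells must be {1,2}; 23 in 3 cells must be {6,8,9}.
The 3 across and the 19 down share only 2, so R1C2 = 2.
Intersecting the 23 across with the 7 down forces R2C3 = 6.
R3C2 = 8: the only remaining digit allowed by both the 9 across and the 19 down.
R3C3 = 9 − 8 = 1 completes the 9 across.
R1C1 = 3 − 2 = 1 completes the 3 across.
R2C1 = 9 − 1 = 8 completes the 9 down.
R2C2 = 23 − 14 = 9 completes the 23 across.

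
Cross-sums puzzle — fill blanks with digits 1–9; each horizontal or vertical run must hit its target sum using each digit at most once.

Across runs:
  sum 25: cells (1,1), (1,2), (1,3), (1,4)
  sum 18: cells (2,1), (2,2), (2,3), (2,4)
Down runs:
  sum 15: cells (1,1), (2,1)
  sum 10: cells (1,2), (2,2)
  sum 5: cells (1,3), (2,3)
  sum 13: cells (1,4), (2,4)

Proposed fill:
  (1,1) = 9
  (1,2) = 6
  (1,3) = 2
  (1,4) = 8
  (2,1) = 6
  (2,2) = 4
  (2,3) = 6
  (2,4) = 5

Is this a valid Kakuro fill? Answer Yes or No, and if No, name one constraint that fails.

No — the down run (1,3)–(2,3) sums to 8, not 5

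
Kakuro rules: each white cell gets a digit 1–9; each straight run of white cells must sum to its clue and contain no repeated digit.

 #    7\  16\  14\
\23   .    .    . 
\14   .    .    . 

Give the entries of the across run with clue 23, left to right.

6 9 8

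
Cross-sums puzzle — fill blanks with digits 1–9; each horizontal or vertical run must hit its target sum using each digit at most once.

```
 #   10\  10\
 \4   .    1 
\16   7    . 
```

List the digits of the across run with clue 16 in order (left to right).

7, 9

4 in 2 cells must be {1,3}; 16 in 2 cells must be {7,9}.
R1C1 = 4 − 1 = 3 completes the 4 across.
R2C2 = 16 − 7 = 9 completes the 16 across.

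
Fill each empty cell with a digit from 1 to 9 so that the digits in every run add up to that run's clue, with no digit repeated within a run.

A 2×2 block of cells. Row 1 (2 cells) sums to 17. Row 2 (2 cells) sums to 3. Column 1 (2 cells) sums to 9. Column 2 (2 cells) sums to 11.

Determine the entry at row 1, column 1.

8

17 in 2 cells must be {8,9}; 3 in 2 cells must be {1,2}.
The 17 across and the 9 down share only 8, so (1,1) = 8.
(1,2) = 17 − 8 = 9 completes the 17 across.
(2,1) = 9 − 8 = 1 completes the 9 down.
(2,2) = 3 − 1 = 2 completes the 3 across.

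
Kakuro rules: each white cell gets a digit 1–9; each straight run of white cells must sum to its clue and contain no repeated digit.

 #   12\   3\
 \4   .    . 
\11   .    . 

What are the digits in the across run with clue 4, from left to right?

3 1

4 in 2 cells must be {1,3}; 3 in 2 cells must be {1,2}.
The 4 across and the 12 down share only 3, so R1C1 = 3.
R1C2 = 4 − 3 = 1 completes the 4 across.
R2C1 = 12 − 3 = 9 completes the 12 down.
R2C2 = 11 − 9 = 2 completes the 11 across.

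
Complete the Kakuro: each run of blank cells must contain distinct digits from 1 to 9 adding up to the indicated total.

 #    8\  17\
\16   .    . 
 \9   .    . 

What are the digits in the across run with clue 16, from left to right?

7 9

16 in 2 cells must be {7,9}; 17 in 2 cells must be {8,9}.
The 16 across and the 8 down share only 7, so R1C1 = 7.
R1C2 = 16 − 7 = 9 completes the 16 across.
R2C1 = 8 − 7 = 1 completes the 8 down.
R2C2 = 9 − 1 = 8 completes the 9 across.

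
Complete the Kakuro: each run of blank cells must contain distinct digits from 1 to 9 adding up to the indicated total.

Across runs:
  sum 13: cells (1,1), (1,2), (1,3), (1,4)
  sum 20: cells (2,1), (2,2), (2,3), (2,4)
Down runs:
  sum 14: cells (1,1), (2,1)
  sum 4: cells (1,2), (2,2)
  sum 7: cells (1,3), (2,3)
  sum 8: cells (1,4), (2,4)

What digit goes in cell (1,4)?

4 in 2 cells must be {1,3}.
Nothing is forced directly, so branch on (1,1), whose candidates are 5 or 6. If (1,1) = 6: that forces (1,2) = 1, (1,4) = 2, (2,1) = 8, (2,2) = 3, after which (2,4) would have to be in {2,4,5,7} for the 20 across but in {6} for the 8 down — contradiction. So (1,1) = 5.
(2,1) = 14 − 5 = 9 completes the 14 down.
Nothing is forced directly, so branch on (1,2), whose candidates are 1 or 3. If (1,2) = 1: that forces (1,4) = 3, (2,2) = 3, after which (2,4) would have to be in {1,2,6,7} for the 20 across but in {5} for the 8 down — contradiction. So (1,2) = 3.
(1,4) = 1: the only remaining digit allowed by both the 13 across and the 8 down.

1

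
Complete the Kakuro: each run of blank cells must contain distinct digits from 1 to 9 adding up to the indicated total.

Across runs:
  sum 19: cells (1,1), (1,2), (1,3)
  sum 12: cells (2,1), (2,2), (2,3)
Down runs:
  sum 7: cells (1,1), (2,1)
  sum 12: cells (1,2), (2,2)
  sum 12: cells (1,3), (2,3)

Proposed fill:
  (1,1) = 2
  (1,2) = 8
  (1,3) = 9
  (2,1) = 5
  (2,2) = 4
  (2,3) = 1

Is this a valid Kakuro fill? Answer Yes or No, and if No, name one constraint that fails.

No — the across run (2,1)–(2,3) sums to 10, not 12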